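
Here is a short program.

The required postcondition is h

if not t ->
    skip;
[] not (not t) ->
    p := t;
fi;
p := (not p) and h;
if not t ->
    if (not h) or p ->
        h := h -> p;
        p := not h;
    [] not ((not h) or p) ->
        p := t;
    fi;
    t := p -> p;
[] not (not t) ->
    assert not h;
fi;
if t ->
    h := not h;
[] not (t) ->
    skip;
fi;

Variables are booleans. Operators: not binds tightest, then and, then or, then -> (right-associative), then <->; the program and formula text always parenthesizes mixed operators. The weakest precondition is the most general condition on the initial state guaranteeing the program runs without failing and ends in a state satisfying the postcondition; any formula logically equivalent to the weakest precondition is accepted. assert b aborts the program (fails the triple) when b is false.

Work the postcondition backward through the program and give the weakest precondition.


Working backward. After the program, h must hold.
Then branch requires not h; else branch requires h.
Before the if: (t -> (not h)) and ((not t) -> h)
Then branch requires (((not h) or p) -> (not (h -> p))) and ((not ((not h) or p)) -> (not h)); else branch requires (not h) and (t -> (not h)) and ((not t) -> h).
Before the if: ((not t) -> ((((not h) or p) -> (not (h -> p))) and ((not ((not h) or p)) -> (not h)))) and (t -> ((not h) and (t -> (not h)) and ((not t) -> h)))
Before p := (not p) and h: ((not t) -> ((((not h) or ((not p) and h)) -> (not (h -> ((not p) and h)))) and ((not ((not h) or ((not p) and h))) -> (not h)))) and (t -> ((not h) and (t -> (not h)) and ((not t) -> h)))
Then branch requires ((not t) -> ((((not h) or ((not p) and h)) -> (not (h -> ((not p) and h)))) and ((not ((not h) or ((not p) and h))) -> (not h)))) and (t -> ((not h) and (t -> (not h)) and ((not t) -> h))); else branch requires ((not t) -> ((((not h) or ((not t) and h)) -> (not (h -> ((not t) and h)))) and ((not ((not h) or ((not t) and h))) -> (not h)))) and (t -> ((not h) and (t -> (not h)) and ((not t) -> h))).
Before the if: ((not t) -> (((not t) -> ((((not h) or ((not p) and h)) -> (not (h -> ((not p) and h)))) and ((not ((not h) or ((not p) and h))) -> (not h)))) and (t -> ((not h) and (t -> (not h)) and ((not t) -> h))))) and (t -> (((not t) -> ((((not h) or ((not t) and h)) -> (not (h -> ((not t) and h)))) and ((not ((not h) or ((not t) and h))) -> (not h)))) and (t -> ((not h) and (t -> (not h)) and ((not t) -> h)))))
Answer: WP = ((not t) -> (((not t) -> ((((not h) or ((not p) and h)) -> (not (h -> ((not p) and h)))) and ((not ((not h) or ((not p) and h))) -> (not h)))) and (t -> ((not h) and (t -> (not h)) and ((not t) -> h))))) and (t -> (((not t) -> ((((not h) or ((not t) and h)) -> (not (h -> ((not t) and h)))) and ((not ((not h) or ((not t) and h))) -> (not h)))) and (t -> ((not h) and (t -> (not h)) and ((not t) -> h)))))


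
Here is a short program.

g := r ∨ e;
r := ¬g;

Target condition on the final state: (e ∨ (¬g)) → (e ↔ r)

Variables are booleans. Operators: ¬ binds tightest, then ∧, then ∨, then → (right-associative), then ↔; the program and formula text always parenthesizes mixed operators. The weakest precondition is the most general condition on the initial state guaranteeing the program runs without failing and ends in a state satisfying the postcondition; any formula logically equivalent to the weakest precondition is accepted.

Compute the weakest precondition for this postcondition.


Working backward. After the program, (e ∨ (¬g)) → (e ↔ r) must hold.
Before r := ¬g: (e ∨ (¬g)) → (e ↔ (¬g))
Before g := r ∨ e: (e ∨ (¬(r ∨ e))) → (e ↔ (¬(r ∨ e)))
Answer: WP = (e ∨ (¬(r ∨ e))) → (e ↔ (¬(r ∨ e)))


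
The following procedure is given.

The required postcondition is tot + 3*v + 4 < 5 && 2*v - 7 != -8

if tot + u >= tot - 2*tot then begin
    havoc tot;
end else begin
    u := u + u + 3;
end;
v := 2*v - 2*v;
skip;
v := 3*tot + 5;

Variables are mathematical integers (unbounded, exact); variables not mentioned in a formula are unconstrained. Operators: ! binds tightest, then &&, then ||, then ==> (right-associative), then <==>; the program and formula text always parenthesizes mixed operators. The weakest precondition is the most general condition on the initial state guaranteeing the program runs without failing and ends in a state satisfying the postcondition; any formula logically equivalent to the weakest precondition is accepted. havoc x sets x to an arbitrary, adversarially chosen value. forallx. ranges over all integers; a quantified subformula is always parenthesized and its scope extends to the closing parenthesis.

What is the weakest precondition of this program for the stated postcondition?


Working backward. After the program, the postcondition tot + 3*v + 4 < 5 && 2*v - 7 != -8 must hold; in canonical form it is tot + 3*v < 1 && 2*v != -1.
Before v := 3*tot + 5: 10*tot < -14 && 6*tot != -11
Before skip: 10*tot < -14 && 6*tot != -11
Before v := 2*v - 2*v: 10*tot < -14 && 6*tot != -11
Then branch requires forall tot_1. (10*tot_1 < -14 && 6*tot_1 != -11); else branch requires 10*tot < -14 && 6*tot != -11.
Before the if: (2*tot + u >= 0 ==> (forall tot_1. (10*tot_1 < -14 && 6*tot_1 != -11))) && ((!(2*tot + u >= 0)) ==> (10*tot < -14 && 6*tot != -11))
Answer: WP = (2*tot + u >= 0 ==> (forall tot_1. (10*tot_1 < -14 && 6*tot_1 != -11))) && ((!(2*tot + u >= 0)) ==> (10*tot < -14 && 6*tot != -11))


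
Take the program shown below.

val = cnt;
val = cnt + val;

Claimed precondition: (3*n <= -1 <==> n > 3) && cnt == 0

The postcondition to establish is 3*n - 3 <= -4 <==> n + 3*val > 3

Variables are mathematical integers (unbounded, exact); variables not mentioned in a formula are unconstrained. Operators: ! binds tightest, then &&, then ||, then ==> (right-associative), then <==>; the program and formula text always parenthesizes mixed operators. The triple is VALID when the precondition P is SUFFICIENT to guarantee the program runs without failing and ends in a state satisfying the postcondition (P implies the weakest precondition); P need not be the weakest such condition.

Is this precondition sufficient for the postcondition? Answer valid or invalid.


Working backward. After the program, the postcondition 3*n - 3 <= -4 <==> n + 3*val > 3 must hold; in canonical form it is 3*n <= -1 <==> n + 3*val > 3.
Before val := cnt + val: 3*n <= -1 <==> 3*cnt + n + 3*val > 3
Before val := cnt: 3*n <= -1 <==> 6*cnt + n > 3
The weakest precondition is 3*n <= -1 <==> 6*cnt + n > 3.
Check whether (3*n <= -1 <==> n > 3) && cnt == 0 implies it.
Every state satisfying the precondition satisfies the weakest precondition: the implication holds.
Answer: valid


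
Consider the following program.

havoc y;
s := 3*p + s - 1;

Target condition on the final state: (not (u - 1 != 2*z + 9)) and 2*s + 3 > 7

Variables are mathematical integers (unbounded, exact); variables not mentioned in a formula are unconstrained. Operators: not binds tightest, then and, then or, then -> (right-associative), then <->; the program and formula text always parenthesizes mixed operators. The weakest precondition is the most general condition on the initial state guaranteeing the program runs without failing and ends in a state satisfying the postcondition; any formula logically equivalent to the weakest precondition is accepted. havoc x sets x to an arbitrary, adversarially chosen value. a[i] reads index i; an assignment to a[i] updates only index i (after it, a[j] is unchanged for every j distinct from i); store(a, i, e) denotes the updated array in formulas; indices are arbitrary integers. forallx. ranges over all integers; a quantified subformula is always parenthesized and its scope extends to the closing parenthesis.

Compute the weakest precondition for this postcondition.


Working backward. After the program, the postcondition (not (u - 1 != 2*z + 9)) and 2*s + 3 > 7 must hold; in canonical form it is (not (u != 2*z + 10)) and 2*s > 4.
Before s := 3*p + s - 1: (not (u != 2*z + 10)) and 6*p + 2*s > 6
Before havoc y: (not (u != 2*z + 10)) and 6*p + 2*s > 6
Answer: WP = (not (u != 2*z + 10)) and 6*p + 2*s > 6


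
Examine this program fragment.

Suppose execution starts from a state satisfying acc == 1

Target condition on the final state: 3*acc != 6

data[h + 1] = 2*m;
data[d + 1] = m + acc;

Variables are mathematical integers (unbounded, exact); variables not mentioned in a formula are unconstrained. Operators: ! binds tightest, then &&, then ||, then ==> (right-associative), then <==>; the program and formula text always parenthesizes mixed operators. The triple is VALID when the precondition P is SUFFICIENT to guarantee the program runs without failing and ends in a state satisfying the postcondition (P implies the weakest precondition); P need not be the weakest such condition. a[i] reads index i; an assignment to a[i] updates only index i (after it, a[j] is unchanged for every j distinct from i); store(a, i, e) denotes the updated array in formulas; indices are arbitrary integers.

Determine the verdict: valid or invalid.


Working backward. After the program, 3*acc != 6 must hold.
Before data[d + 1] := m + acc: 3*acc != 6
Before data[h + 1] := 2*m: 3*acc != 6
The weakest precondition is 3*acc != 6.
Check whether acc == 1 implies it.
Every state satisfying the precondition satisfies the weakest precondition: the implication holds.
Answer: valid


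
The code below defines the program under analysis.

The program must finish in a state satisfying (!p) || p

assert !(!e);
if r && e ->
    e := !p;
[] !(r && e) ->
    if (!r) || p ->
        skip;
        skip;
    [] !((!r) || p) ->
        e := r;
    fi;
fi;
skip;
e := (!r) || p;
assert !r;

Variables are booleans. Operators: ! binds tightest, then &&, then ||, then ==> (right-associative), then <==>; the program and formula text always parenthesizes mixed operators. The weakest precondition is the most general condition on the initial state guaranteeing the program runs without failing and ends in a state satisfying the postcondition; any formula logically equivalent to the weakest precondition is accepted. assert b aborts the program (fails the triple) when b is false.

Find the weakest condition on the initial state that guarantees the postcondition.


Working backward. After the program, the postcondition (!p) || p must hold; in canonical form it is true.
Before assert !r: !r
Before e := (!r) || p: !r
Before skip: !r
Then branch requires !r; else branch requires (((!r) || p) ==> (!r)) && ((!((!r) || p)) ==> (!r)).
Before the if: ((r && e) ==> (!r)) && ((!(r && e)) ==> ((((!r) || p) ==> (!r)) && ((!((!r) || p)) ==> (!r))))
Before assert !(!e): e && ((r && e) ==> (!r)) && ((!(r && e)) ==> ((((!r) || p) ==> (!r)) && ((!((!r) || p)) ==> (!r))))
Answer: WP = e && ((r && e) ==> (!r)) && ((!(r && e)) ==> ((((!r) || p) ==> (!r)) && ((!((!r) || p)) ==> (!r))))


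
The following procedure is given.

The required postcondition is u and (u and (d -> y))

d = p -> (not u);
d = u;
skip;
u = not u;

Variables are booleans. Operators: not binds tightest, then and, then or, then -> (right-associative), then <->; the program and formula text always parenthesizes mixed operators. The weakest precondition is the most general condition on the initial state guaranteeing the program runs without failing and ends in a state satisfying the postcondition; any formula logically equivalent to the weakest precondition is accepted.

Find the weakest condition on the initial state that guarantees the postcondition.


Working backward. After the program, the postcondition u and (u and (d -> y)) must hold; in canonical form it is u and (d -> y).
Before u := not u: (not u) and (d -> y)
Before skip: (not u) and (d -> y)
Before d := u: (not u) and (u -> y)
Before d := p -> (not u): (not u) and (u -> y)
Answer: WP = (not u) and (u -> y)


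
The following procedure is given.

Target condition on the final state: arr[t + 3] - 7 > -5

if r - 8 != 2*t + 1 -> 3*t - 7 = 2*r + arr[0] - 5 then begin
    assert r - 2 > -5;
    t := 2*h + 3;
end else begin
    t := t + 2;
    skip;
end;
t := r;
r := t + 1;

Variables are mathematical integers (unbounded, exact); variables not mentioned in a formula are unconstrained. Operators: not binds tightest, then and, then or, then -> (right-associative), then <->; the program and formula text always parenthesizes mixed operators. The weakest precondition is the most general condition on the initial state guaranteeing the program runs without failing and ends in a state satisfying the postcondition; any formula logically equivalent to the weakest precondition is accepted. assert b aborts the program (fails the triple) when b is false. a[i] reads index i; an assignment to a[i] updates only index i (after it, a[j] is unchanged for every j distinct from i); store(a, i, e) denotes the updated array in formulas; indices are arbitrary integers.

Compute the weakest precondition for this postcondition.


Working backward. After the program, the postcondition arr[t + 3] - 7 > -5 must hold; in canonical form it is arr[t + 3] > 2.
Before r := t + 1: arr[t + 3] > 2
Before t := r: arr[r + 3] > 2
Then branch requires r > -3 and arr[r + 3] > 2; else branch requires arr[r + 3] > 2.
Before the if: ((r != 2*t + 9 -> 3*t = arr[0] + 2*r + 2) -> (r > -3 and arr[r + 3] > 2)) and ((not (r != 2*t + 9 -> 3*t = arr[0] + 2*r + 2)) -> arr[r + 3] > 2)
Answer: WP = ((r != 2*t + 9 -> 3*t = arr[0] + 2*r + 2) -> (r > -3 and arr[r + 3] > 2)) and ((not (r != 2*t + 9 -> 3*t = arr[0] + 2*r + 2)) -> arr[r + 3] > 2)


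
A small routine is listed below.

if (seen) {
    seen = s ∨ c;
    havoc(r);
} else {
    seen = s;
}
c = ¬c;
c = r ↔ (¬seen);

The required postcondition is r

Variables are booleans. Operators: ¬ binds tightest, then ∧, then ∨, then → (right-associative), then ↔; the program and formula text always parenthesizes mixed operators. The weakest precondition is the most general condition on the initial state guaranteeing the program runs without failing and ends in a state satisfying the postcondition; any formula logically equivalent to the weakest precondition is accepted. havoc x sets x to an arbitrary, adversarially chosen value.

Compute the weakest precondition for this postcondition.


Working backward. After the program, r must hold.
Before c := r ↔ (¬seen): r
Before c := ¬c: r
Then branch requires false; else branch requires r.
Before the if: (¬seen) ∧ ((¬seen) → r)
Answer: WP = (¬seen) ∧ ((¬seen) → r)


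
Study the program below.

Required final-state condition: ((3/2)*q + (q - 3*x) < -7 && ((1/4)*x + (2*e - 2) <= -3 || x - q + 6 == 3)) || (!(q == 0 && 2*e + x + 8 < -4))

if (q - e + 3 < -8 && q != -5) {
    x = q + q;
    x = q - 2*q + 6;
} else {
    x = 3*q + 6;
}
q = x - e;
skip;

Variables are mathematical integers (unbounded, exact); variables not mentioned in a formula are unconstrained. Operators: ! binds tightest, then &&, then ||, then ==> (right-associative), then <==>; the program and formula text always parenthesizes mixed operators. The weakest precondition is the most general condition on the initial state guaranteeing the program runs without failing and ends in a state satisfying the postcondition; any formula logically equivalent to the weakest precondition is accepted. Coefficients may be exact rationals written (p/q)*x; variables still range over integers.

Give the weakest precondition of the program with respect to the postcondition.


Working backward. After the program, the postcondition ((3/2)*q + (q - 3*x) < -7 && ((1/4)*x + (2*e - 2) <= -3 || x - q + 6 == 3)) || (!(q == 0 && 2*e + x + 8 < -4)) must hold; in canonical form it is ((5/2)*q < 3*x - 7 && (2*e + (1/4)*x <= -1 || x == q - 3)) || (!(q == 0 && 2*e + x < -12)).
Before skip: ((5/2)*q < 3*x - 7 && (2*e + (1/4)*x <= -1 || x == q - 3)) || (!(q == 0 && 2*e + x < -12))
Before q := x - e: ((5/2)*e + (1/2)*x > 7 && (2*e + (1/4)*x <= -1 || e == -3)) || (!(x == e && 2*e + x < -12))
Then branch requires ((5/2)*e > (1/2)*q + 4 && (2*e <= (1/4)*q - 5/2 || e == -3)) || (!(e + q == 6 && 2*e < q - 18)); else branch requires ((5/2)*e + (3/2)*q > 4 && (2*e + (3/4)*q <= -5/2 || e == -3)) || (!(3*q == e - 6 && 2*e + 3*q < -18)).
Before the if: ((q < e - 11 && q != -5) ==> (((5/2)*e > (1/2)*q + 4 && (2*e <= (1/4)*q - 5/2 || e == -3)) || (!(e + q == 6 && 2*e < q - 18)))) && ((!(q < e - 11 && q != -5)) ==> (((5/2)*e + (3/2)*q > 4 && (2*e + (3/4)*q <= -5/2 || e == -3)) || (!(3*q == e - 6 && 2*e + 3*q < -18))))
Answer: WP = ((q < e - 11 && q != -5) ==> (((5/2)*e > (1/2)*q + 4 && (2*e <= (1/4)*q - 5/2 || e == -3)) || (!(e + q == 6 && 2*e < q - 18)))) && ((!(q < e - 11 && q != -5)) ==> (((5/2)*e + (3/2)*q > 4 && (2*e + (3/4)*q <= -5/2 || e == -3)) || (!(3*q == e - 6 && 2*e + 3*q < -18))))


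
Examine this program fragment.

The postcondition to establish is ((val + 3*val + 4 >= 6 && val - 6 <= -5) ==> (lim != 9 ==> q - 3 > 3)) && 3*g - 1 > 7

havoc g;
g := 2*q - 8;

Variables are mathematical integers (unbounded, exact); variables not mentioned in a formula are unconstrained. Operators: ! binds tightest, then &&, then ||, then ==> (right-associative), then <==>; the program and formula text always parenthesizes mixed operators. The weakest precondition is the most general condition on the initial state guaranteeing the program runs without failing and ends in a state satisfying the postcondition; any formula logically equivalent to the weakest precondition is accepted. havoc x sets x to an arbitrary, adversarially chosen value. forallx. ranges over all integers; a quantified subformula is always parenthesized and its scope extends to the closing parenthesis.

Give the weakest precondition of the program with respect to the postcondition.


Working backward. After the program, the postcondition ((val + 3*val + 4 >= 6 && val - 6 <= -5) ==> (lim != 9 ==> q - 3 > 3)) && 3*g - 1 > 7 must hold; in canonical form it is ((4*val >= 2 && val <= 1) ==> (lim != 9 ==> q > 6)) && 3*g > 8.
Before g := 2*q - 8: ((4*val >= 2 && val <= 1) ==> (lim != 9 ==> q > 6)) && 6*q > 32
Before havoc g: ((4*val >= 2 && val <= 1) ==> (lim != 9 ==> q > 6)) && 6*q > 32
Answer: WP = ((4*val >= 2 && val <= 1) ==> (lim != 9 ==> q > 6)) && 6*q > 32


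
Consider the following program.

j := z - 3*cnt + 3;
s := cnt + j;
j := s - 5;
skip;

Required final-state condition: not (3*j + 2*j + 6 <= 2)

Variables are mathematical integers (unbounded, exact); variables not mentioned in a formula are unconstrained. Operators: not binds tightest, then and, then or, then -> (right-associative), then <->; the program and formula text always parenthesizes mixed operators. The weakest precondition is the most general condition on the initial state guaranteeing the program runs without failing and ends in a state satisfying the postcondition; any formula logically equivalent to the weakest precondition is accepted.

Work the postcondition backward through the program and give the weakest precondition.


Working backward. After the program, the postcondition not (3*j + 2*j + 6 <= 2) must hold; in canonical form it is not (5*j <= -4).
Before skip: not (5*j <= -4)
Before j := s - 5: not (5*s <= 21)
Before s := cnt + j: not (5*cnt + 5*j <= 21)
Before j := z - 3*cnt + 3: not (5*z <= 10*cnt + 6)
Answer: WP = not (5*z <= 10*cnt + 6)


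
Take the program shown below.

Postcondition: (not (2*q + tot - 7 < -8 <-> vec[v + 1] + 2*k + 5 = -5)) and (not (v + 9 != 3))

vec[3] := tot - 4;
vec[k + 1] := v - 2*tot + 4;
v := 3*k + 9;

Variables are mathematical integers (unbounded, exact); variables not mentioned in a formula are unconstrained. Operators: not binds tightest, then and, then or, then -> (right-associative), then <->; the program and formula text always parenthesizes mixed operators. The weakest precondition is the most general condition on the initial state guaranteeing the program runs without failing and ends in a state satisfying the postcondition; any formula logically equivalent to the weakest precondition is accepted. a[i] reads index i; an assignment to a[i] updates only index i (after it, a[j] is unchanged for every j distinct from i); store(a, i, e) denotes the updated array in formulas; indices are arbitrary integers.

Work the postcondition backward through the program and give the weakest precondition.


Working backward. After the program, the postcondition (not (2*q + tot - 7 < -8 <-> vec[v + 1] + 2*k + 5 = -5)) and (not (v + 9 != 3)) must hold; in canonical form it is (not (2*q + tot < -1 <-> vec[v + 1] + 2*k = -10)) and (not (v != -6)).
Before v := 3*k + 9: (not (2*q + tot < -1 <-> vec[3*k + 10] + 2*k = -10)) and (not (3*k != -15))
Before vec[k + 1] := v - 2*tot + 4: (not (2*q + tot < -1 <-> store(vec, k + 1, -2*tot + v + 4)[3*k + 10] + 2*k = -10)) and (not (3*k != -15))
Before vec[3] := tot - 4: (not (2*q + tot < -1 <-> store(store(vec, 3, tot - 4), k + 1, -2*tot + v + 4)[3*k + 10] + 2*k = -10)) and (not (3*k != -15))
Answer: WP = (not (2*q + tot < -1 <-> store(store(vec, 3, tot - 4), k + 1, -2*tot + v + 4)[3*k + 10] + 2*k = -10)) and (not (3*k != -15))


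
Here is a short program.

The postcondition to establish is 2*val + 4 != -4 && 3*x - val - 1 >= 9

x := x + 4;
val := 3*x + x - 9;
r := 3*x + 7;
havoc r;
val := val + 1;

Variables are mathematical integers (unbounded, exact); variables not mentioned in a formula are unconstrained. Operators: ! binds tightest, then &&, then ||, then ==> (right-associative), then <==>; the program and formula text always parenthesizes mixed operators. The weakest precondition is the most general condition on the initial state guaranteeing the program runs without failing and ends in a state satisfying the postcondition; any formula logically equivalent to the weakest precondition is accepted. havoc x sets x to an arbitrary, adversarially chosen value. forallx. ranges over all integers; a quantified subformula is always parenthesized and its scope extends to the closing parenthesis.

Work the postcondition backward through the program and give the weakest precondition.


Working backward. After the program, the postcondition 2*val + 4 != -4 && 3*x - val - 1 >= 9 must hold; in canonical form it is 2*val != -8 && 3*x >= val + 10.
Before val := val + 1: 2*val != -10 && 3*x >= val + 11
Before havoc r: 2*val != -10 && 3*x >= val + 11
Before r := 3*x + 7: 2*val != -10 && 3*x >= val + 11
Before val := 3*x + x - 9: 8*x != 8 && x <= -2
Before x := x + 4: 8*x != -24 && x <= -6
Answer: WP = 8*x != -24 && x <= -6


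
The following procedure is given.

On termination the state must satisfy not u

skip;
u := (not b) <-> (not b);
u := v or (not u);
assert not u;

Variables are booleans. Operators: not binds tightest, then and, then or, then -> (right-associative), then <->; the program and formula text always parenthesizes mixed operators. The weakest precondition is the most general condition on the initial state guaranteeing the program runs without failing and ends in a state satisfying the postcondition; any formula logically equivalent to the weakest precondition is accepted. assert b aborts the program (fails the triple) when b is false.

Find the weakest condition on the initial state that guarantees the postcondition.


Working backward. After the program, not u must hold.
Before assert not u: not u
Before u := v or (not u): not (v or (not u))
Before u := (not b) <-> (not b): not v
Before skip: not v
Answer: WP = not v


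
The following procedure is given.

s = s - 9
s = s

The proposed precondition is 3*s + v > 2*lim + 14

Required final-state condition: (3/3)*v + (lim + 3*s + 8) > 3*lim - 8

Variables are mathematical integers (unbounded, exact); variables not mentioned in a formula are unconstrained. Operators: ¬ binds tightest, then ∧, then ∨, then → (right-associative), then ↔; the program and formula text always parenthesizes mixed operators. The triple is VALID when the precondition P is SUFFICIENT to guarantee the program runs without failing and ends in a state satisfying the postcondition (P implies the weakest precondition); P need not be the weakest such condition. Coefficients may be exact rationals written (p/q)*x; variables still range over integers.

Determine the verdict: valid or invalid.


Working backward. After the program, the postcondition (3/3)*v + (lim + 3*s + 8) > 3*lim - 8 must hold; in canonical form it is 3*s + v > 2*lim - 16.
Before s := s: 3*s + v > 2*lim - 16
Before s := s - 9: 3*s + v > 2*lim + 11
The weakest precondition is 3*s + v > 2*lim + 11.
Check whether 3*s + v > 2*lim + 14 implies it.
Every state satisfying the precondition satisfies the weakest precondition: the implication holds.
Answer: valid


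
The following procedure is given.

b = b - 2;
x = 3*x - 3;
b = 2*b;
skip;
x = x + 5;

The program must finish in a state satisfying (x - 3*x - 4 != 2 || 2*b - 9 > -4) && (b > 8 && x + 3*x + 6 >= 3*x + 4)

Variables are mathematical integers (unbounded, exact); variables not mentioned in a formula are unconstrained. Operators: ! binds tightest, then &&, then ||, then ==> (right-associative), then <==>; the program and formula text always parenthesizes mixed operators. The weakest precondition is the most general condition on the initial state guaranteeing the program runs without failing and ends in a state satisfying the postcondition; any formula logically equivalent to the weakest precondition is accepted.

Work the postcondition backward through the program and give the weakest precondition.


Working backward. After the program, the postcondition (x - 3*x - 4 != 2 || 2*b - 9 > -4) && (b > 8 && x + 3*x + 6 >= 3*x + 4) must hold; in canonical form it is (2*x != -6 || 2*b > 5) && b > 8 && x >= -2.
Before x := x + 5: (2*x != -16 || 2*b > 5) && b > 8 && x >= -7
Before skip: (2*x != -16 || 2*b > 5) && b > 8 && x >= -7
Before b := 2*b: (2*x != -16 || 4*b > 5) && 2*b > 8 && x >= -7
Before x := 3*x - 3: (6*x != -10 || 4*b > 5) && 2*b > 8 && 3*x >= -4
Before b := b - 2: (6*x != -10 || 4*b > 13) && 2*b > 12 && 3*x >= -4
Answer: WP = (6*x != -10 || 4*b > 13) && 2*b > 12 && 3*x >= -4


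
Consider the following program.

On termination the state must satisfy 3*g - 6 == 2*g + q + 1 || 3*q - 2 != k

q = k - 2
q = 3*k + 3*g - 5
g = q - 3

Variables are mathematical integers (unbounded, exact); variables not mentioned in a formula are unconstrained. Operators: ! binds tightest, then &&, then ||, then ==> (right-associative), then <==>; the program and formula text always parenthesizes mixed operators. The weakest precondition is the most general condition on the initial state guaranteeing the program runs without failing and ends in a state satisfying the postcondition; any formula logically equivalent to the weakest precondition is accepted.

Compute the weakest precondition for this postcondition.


Working backward. After the program, the postcondition 3*g - 6 == 2*g + q + 1 || 3*q - 2 != k must hold; in canonical form it is g == q + 7 || 3*q != k + 2.
Before g := q - 3: 3*q != k + 2
Before q := 3*k + 3*g - 5: 9*g + 8*k != 17
Before q := k - 2: 9*g + 8*k != 17
Answer: WP = 9*g + 8*k != 17


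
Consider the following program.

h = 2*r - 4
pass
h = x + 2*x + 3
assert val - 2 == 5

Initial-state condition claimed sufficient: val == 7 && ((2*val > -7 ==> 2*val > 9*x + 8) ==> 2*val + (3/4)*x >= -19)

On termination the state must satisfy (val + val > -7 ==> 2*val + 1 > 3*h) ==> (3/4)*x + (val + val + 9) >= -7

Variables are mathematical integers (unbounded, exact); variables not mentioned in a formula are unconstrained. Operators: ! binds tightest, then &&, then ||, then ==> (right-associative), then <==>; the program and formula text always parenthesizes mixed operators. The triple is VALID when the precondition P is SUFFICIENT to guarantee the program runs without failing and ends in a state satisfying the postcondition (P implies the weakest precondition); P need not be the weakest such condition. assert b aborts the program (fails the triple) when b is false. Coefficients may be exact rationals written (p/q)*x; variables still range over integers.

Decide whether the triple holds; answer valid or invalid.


Working backward. After the program, the postcondition (val + val > -7 ==> 2*val + 1 > 3*h) ==> (3/4)*x + (val + val + 9) >= -7 must hold; in canonical form it is (2*val > -7 ==> 2*val > 3*h - 1) ==> 2*val + (3/4)*x >= -16.
Before assert val - 2 == 5: val == 7 && ((2*val > -7 ==> 2*val > 3*h - 1) ==> 2*val + (3/4)*x >= -16)
Before h := x + 2*x + 3: val == 7 && ((2*val > -7 ==> 2*val > 9*x + 8) ==> 2*val + (3/4)*x >= -16)
Before skip: val == 7 && ((2*val > -7 ==> 2*val > 9*x + 8) ==> 2*val + (3/4)*x >= -16)
Before h := 2*r - 4: val == 7 && ((2*val > -7 ==> 2*val > 9*x + 8) ==> 2*val + (3/4)*x >= -16)
The weakest precondition is val == 7 && ((2*val > -7 ==> 2*val > 9*x + 8) ==> 2*val + (3/4)*x >= -16).
Check whether val == 7 && ((2*val > -7 ==> 2*val > 9*x + 8) ==> 2*val + (3/4)*x >= -19) implies it.
Countermodel: at the initial state val = 7, x = -44, the precondition holds but the weakest precondition fails.
Answer: invalid


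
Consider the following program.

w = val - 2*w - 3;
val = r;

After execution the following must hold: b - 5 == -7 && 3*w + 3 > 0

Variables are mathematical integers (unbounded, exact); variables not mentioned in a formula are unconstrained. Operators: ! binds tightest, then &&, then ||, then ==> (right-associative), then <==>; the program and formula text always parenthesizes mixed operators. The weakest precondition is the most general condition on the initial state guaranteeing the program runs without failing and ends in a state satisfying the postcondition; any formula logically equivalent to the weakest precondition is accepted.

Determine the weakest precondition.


Working backward. After the program, the postcondition b - 5 == -7 && 3*w + 3 > 0 must hold; in canonical form it is b == -2 && 3*w > -3.
Before val := r: b == -2 && 3*w > -3
Before w := val - 2*w - 3: b == -2 && 3*val > 6*w + 6
Answer: WP = b == -2 && 3*val > 6*w + 6


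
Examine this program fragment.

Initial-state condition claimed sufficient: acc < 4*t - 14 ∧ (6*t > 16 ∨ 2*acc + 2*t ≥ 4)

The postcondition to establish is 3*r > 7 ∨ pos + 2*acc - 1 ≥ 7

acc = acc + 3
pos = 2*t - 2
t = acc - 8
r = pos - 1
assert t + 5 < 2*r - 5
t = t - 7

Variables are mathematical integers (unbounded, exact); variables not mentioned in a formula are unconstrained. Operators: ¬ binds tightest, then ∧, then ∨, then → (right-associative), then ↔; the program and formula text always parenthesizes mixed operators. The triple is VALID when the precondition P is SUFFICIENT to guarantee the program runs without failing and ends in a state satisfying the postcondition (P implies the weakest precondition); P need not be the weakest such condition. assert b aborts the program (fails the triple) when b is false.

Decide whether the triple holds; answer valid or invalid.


Working backward. After the program, the postcondition 3*r > 7 ∨ pos + 2*acc - 1 ≥ 7 must hold; in canonical form it is 3*r > 7 ∨ 2*acc + pos ≥ 8.
Before t := t - 7: 3*r > 7 ∨ 2*acc + pos ≥ 8
Before assert t + 5 < 2*r - 5: t < 2*r - 10 ∧ (3*r > 7 ∨ 2*acc + pos ≥ 8)
Before r := pos - 1: t < 2*pos - 12 ∧ (3*pos > 10 ∨ 2*acc + pos ≥ 8)
Before t := acc - 8: acc < 2*pos - 4 ∧ (3*pos > 10 ∨ 2*acc + pos ≥ 8)
Before pos := 2*t - 2: acc < 4*t - 8 ∧ (6*t > 16 ∨ 2*acc + 2*t ≥ 10)
Before acc := acc + 3: acc < 4*t - 11 ∧ (6*t > 16 ∨ 2*acc + 2*t ≥ 4)
The weakest precondition is acc < 4*t - 11 ∧ (6*t > 16 ∨ 2*acc + 2*t ≥ 4).
Check whether acc < 4*t - 14 ∧ (6*t > 16 ∨ 2*acc + 2*t ≥ 4) implies it.
Every state satisfying the precondition satisfies the weakest precondition: the implication holds.
Answer: valid


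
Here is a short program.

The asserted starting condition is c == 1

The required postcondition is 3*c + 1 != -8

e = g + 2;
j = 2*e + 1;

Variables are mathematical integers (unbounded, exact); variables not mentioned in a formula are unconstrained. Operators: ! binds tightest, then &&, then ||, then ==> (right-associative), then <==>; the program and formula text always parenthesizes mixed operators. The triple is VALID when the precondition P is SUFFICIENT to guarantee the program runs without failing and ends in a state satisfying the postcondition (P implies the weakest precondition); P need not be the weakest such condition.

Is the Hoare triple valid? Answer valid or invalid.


Working backward. After the program, the postcondition 3*c + 1 != -8 must hold; in canonical form it is 3*c != -9.
Before j := 2*e + 1: 3*c != -9
Before e := g + 2: 3*c != -9
The weakest precondition is 3*c != -9.
Check whether c == 1 implies it.
Every state satisfying the precondition satisfies the weakest precondition: the implication holds.
Answer: valid


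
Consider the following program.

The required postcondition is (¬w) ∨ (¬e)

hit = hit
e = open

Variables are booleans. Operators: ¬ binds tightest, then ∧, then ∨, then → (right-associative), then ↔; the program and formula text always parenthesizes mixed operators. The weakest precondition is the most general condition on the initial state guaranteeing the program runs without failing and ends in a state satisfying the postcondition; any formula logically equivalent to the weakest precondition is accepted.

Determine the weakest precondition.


Working backward. After the program, (¬w) ∨ (¬e) must hold.
Before e := open: (¬w) ∨ (¬open)
Before hit := hit: (¬w) ∨ (¬open)
Answer: WP = (¬w) ∨ (¬open)


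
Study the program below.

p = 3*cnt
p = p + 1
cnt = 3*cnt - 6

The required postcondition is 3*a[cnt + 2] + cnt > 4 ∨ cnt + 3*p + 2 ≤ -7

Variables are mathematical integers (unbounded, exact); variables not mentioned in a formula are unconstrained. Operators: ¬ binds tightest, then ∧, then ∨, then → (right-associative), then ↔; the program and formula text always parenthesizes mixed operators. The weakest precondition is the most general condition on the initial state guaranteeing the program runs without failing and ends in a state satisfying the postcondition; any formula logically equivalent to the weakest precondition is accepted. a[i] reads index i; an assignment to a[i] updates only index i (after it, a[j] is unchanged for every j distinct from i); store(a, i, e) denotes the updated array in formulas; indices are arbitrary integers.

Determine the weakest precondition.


Working backward. After the program, the postcondition 3*a[cnt + 2] + cnt > 4 ∨ cnt + 3*p + 2 ≤ -7 must hold; in canonical form it is 3*a[cnt + 2] + cnt > 4 ∨ cnt + 3*p ≤ -9.
Before cnt := 3*cnt - 6: 3*a[3*cnt - 4] + 3*cnt > 10 ∨ 3*cnt + 3*p ≤ -3
Before p := p + 1: 3*a[3*cnt - 4] + 3*cnt > 10 ∨ 3*cnt + 3*p ≤ -6
Before p := 3*cnt: 3*a[3*cnt - 4] + 3*cnt > 10 ∨ 12*cnt ≤ -6
Answer: WP = 3*a[3*cnt - 4] + 3*cnt > 10 ∨ 12*cnt ≤ -6


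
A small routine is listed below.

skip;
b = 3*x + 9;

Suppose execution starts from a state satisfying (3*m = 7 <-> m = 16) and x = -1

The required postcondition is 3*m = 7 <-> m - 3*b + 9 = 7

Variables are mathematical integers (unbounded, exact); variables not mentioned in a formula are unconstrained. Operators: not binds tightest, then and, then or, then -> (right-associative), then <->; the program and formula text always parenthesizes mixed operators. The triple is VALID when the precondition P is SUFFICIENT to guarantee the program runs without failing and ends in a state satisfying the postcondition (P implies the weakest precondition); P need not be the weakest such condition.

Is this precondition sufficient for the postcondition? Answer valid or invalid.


Working backward. After the program, the postcondition 3*m = 7 <-> m - 3*b + 9 = 7 must hold; in canonical form it is 3*m = 7 <-> m = 3*b - 2.
Before b := 3*x + 9: 3*m = 7 <-> m = 9*x + 25
Before skip: 3*m = 7 <-> m = 9*x + 25
The weakest precondition is 3*m = 7 <-> m = 9*x + 25.
Check whether (3*m = 7 <-> m = 16) and x = -1 implies it.
Every state satisfying the precondition satisfies the weakest precondition: the implication holds.
Answer: valid


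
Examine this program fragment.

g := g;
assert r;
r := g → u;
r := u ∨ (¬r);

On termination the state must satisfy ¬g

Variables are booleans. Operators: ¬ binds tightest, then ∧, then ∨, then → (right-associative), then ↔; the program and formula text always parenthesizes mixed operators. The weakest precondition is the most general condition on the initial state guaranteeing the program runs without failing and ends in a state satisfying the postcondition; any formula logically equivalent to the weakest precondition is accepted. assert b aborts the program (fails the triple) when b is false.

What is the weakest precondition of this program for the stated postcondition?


Working backward. After the program, ¬g must hold.
Before r := u ∨ (¬r): ¬g
Before r := g → u: ¬g
Before assert r: r ∧ (¬g)
Before g := g: r ∧ (¬g)
Answer: WP = r ∧ (¬g)


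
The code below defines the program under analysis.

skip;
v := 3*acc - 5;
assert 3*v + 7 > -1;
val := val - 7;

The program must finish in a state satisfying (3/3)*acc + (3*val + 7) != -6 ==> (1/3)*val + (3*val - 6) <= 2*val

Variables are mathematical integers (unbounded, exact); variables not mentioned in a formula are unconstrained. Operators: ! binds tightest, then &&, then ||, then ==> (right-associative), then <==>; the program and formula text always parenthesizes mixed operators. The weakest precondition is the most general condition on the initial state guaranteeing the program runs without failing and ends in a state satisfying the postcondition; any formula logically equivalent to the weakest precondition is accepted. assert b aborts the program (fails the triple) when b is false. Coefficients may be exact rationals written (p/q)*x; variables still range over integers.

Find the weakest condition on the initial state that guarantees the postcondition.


Working backward. After the program, the postcondition (3/3)*acc + (3*val + 7) != -6 ==> (1/3)*val + (3*val - 6) <= 2*val must hold; in canonical form it is acc + 3*val != -13 ==> (4/3)*val <= 6.
Before val := val - 7: acc + 3*val != 8 ==> (4/3)*val <= 46/3
Before assert 3*v + 7 > -1: 3*v > -8 && (acc + 3*val != 8 ==> (4/3)*val <= 46/3)
Before v := 3*acc - 5: 9*acc > 7 && (acc + 3*val != 8 ==> (4/3)*val <= 46/3)
Before skip: 9*acc > 7 && (acc + 3*val != 8 ==> (4/3)*val <= 46/3)
Answer: WP = 9*acc > 7 && (acc + 3*val != 8 ==> (4/3)*val <= 46/3)


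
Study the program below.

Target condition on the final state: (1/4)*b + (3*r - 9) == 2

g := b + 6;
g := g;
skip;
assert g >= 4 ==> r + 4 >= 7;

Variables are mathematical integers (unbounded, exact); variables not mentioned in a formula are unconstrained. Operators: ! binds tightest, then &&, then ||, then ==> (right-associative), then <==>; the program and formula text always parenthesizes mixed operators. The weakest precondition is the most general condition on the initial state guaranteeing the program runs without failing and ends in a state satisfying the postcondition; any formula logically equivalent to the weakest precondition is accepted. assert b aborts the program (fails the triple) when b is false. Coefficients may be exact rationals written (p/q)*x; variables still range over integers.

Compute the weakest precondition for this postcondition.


Working backward. After the program, the postcondition (1/4)*b + (3*r - 9) == 2 must hold; in canonical form it is (1/4)*b + 3*r == 11.
Before assert g >= 4 ==> r + 4 >= 7: (g >= 4 ==> r >= 3) && (1/4)*b + 3*r == 11
Before skip: (g >= 4 ==> r >= 3) && (1/4)*b + 3*r == 11
Before g := g: (g >= 4 ==> r >= 3) && (1/4)*b + 3*r == 11
Before g := b + 6: (b >= -2 ==> r >= 3) && (1/4)*b + 3*r == 11
Answer: WP = (b >= -2 ==> r >= 3) && (1/4)*b + 3*r == 11


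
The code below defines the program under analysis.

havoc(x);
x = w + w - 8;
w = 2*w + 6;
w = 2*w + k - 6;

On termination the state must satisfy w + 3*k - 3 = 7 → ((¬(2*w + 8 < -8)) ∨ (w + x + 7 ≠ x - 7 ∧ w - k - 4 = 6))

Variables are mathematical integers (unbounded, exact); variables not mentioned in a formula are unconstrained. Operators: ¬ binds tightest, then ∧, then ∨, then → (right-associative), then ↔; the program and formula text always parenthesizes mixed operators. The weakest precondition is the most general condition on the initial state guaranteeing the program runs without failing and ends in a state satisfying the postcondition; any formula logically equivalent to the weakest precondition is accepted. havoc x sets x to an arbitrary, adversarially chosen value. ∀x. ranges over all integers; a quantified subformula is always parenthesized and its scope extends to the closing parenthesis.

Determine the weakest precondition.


Working backward. After the program, the postcondition w + 3*k - 3 = 7 → ((¬(2*w + 8 < -8)) ∨ (w + x + 7 ≠ x - 7 ∧ w - k - 4 = 6)) must hold; in canonical form it is 3*k + w = 10 → ((¬(2*w < -16)) ∨ (w ≠ -14 ∧ w = k + 10)).
Before w := 2*w + k - 6: 4*k + 2*w = 16 → ((¬(2*k + 4*w < -4)) ∨ (k + 2*w ≠ -8 ∧ 2*w = 16))
Before w := 2*w + 6: 4*k + 4*w = 4 → ((¬(2*k + 8*w < -28)) ∨ (k + 4*w ≠ -20 ∧ 4*w = 4))
Before x := w + w - 8: 4*k + 4*w = 4 → ((¬(2*k + 8*w < -28)) ∨ (k + 4*w ≠ -20 ∧ 4*w = 4))
Before havoc x: 4*k + 4*w = 4 → ((¬(2*k + 8*w < -28)) ∨ (k + 4*w ≠ -20 ∧ 4*w = 4))
Answer: WP = 4*k + 4*w = 4 → ((¬(2*k + 8*w < -28)) ∨ (k + 4*w ≠ -20 ∧ 4*w = 4))
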